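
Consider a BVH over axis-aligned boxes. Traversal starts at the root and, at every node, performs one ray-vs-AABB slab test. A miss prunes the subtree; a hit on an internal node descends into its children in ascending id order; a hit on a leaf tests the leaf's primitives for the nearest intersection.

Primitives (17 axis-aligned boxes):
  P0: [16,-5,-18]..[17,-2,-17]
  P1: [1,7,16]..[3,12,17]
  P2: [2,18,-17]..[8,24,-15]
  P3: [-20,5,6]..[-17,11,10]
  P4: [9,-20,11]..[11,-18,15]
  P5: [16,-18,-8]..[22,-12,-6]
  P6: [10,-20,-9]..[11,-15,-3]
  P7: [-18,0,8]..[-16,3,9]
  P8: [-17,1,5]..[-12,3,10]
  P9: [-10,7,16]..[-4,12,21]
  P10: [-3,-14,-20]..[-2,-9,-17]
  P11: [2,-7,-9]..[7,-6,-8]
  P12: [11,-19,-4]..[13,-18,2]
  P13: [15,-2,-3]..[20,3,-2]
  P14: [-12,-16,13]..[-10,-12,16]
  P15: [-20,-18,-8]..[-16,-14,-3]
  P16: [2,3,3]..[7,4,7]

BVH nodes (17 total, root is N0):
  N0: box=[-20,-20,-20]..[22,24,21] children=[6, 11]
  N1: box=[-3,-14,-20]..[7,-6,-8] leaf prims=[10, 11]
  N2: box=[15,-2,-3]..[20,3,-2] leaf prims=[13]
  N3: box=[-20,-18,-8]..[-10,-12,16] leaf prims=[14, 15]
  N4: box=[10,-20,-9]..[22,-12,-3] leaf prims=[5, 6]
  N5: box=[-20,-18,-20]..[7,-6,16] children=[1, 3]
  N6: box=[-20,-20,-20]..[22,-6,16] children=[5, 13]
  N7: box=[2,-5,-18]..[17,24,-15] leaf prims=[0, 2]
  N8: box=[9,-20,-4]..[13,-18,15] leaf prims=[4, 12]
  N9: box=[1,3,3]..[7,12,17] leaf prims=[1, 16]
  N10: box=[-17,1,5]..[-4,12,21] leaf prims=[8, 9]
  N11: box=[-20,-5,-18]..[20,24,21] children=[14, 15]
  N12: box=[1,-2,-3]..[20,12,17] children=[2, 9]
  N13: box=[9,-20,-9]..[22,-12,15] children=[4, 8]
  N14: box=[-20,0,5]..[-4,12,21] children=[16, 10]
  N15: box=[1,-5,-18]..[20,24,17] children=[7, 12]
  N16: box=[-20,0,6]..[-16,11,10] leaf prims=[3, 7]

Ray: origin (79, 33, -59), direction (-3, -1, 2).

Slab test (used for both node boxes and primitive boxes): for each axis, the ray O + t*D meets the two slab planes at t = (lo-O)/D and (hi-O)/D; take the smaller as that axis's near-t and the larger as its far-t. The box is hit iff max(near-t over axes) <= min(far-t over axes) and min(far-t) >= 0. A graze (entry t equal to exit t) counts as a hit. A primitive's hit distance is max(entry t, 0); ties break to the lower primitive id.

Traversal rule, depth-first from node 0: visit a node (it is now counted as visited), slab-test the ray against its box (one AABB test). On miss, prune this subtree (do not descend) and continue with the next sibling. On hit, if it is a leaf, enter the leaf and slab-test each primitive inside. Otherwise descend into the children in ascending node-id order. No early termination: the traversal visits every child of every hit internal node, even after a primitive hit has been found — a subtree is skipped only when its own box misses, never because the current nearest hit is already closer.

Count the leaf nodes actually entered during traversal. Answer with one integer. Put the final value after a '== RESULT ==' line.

Walk:
N0 x:[19,33] y:[9,53] z:[39/2,40] -> hit [39/2,33], descend [6, 11]
  N6 x:[19,33] y:[39,53] z:[39/2,75/2] -> miss, prune
  N11 x:[59/3,33] y:[9,38] z:[41/2,40] -> hit [41/2,33], descend [14, 15]
    N14 x:[83/3,33] y:[21,33] z:[32,40] -> hit [32,33], descend [10, 16]
      N10 x:[83/3,32] y:[21,32] z:[32,40] -> hit [32,32] leaf, test {P8@t=32, P9(miss)}
      N16 x:[95/3,33] y:[22,33] z:[65/2,69/2] -> hit [65/2,33] leaf, test {P3(miss), P7(miss)}
    N15 x:[59/3,26] y:[9,38] z:[41/2,38] -> hit [41/2,26], descend [7, 12]
      N7 x:[62/3,77/3] y:[9,38] z:[41/2,22] -> hit [62/3,22] leaf, test {P0(miss), P2(miss)}
      N12 x:[59/3,26] y:[21,35] z:[28,38] -> miss, prune

order=[0, 6, 11, 14, 10, 16, 15, 7, 12]  |boxes|=9  |leaves|=3  hit=P8

== RESULT ==
3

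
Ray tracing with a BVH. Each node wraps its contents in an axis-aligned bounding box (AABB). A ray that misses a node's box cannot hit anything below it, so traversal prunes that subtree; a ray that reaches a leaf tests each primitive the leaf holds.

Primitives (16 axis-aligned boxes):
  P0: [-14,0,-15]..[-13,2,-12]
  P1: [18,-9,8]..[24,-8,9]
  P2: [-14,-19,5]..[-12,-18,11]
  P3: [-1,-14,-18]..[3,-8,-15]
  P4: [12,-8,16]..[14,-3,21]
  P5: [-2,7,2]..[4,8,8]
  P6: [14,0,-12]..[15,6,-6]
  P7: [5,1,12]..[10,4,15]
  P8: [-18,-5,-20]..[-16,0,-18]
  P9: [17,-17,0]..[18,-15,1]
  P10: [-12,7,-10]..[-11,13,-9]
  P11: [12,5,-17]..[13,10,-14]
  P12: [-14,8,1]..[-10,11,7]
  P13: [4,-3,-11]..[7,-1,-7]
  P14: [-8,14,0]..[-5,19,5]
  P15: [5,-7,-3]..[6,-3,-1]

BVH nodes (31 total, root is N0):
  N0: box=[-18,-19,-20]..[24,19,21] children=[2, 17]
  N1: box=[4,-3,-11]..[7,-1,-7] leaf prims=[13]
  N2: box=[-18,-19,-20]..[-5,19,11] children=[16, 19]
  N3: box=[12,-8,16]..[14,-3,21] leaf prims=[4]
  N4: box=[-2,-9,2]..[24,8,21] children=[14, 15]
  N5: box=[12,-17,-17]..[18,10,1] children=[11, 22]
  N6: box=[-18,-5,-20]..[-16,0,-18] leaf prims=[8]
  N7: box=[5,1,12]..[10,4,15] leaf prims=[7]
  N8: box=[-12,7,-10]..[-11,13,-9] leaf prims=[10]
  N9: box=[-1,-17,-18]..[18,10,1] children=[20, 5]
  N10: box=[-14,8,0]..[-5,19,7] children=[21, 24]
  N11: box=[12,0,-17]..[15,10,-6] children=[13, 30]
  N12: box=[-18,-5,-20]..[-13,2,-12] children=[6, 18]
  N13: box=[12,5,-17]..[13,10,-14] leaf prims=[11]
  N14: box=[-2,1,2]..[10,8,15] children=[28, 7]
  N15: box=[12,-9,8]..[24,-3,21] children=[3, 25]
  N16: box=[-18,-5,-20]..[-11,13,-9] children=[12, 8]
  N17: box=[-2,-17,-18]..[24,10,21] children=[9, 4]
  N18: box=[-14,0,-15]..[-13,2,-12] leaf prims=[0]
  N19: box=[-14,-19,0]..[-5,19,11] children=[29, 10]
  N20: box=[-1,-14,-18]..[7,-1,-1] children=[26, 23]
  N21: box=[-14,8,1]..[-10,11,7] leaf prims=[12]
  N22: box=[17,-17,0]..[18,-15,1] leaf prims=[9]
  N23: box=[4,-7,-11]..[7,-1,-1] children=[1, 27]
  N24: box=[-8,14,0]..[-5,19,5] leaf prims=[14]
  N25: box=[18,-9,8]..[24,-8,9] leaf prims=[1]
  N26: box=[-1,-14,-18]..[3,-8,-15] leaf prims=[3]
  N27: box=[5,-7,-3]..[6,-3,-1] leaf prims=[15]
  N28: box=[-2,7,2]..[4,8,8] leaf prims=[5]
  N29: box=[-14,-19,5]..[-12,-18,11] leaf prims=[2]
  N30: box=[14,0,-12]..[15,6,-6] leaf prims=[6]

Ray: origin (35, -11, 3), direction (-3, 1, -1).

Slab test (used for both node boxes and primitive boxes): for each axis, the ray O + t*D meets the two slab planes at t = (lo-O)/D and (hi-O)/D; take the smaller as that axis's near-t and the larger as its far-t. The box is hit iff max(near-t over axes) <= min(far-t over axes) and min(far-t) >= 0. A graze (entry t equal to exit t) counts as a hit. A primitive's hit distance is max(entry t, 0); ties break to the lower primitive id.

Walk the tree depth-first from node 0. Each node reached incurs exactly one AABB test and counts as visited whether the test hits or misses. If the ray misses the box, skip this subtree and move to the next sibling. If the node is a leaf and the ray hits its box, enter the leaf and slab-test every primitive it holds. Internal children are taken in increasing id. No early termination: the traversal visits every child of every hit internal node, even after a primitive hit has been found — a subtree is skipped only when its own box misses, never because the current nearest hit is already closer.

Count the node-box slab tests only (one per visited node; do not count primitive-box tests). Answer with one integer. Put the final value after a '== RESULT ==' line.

Walk:
N0 x:[11/3,53/3] y:[-8,30] z:[-18,23] -> hit [11/3,53/3], descend [2, 17]
  N2 x:[40/3,53/3] y:[-8,30] z:[-8,23] -> hit [40/3,53/3], descend [16, 19]
    N16 x:[46/3,53/3] y:[6,24] z:[12,23] -> hit [46/3,53/3], descend [8, 12]
      N8 x:[46/3,47/3] y:[18,24] z:[12,13] -> miss, prune
      N12 x:[16,53/3] y:[6,13] z:[15,23] -> miss, prune
    N19 x:[40/3,49/3] y:[-8,30] z:[-8,3] -> miss, prune
  N17 x:[11/3,37/3] y:[-6,21] z:[-18,21] -> hit [11/3,37/3], descend [4, 9]
    N4 x:[11/3,37/3] y:[2,19] z:[-18,1] -> miss, prune
    N9 x:[17/3,12] y:[-6,21] z:[2,21] -> hit [17/3,12], descend [5, 20]
      N5 x:[17/3,23/3] y:[-6,21] z:[2,20] -> hit [17/3,23/3], descend [11, 22]
        N11 x:[20/3,23/3] y:[11,21] z:[9,20] -> miss, prune
        N22 x:[17/3,6] y:[-6,-4] z:[2,3] -> miss, prune
      N20 x:[28/3,12] y:[-3,10] z:[4,21] -> hit [28/3,10], descend [23, 26]
        N23 x:[28/3,31/3] y:[4,10] z:[4,14] -> hit [28/3,10], descend [1, 27]
          N1 x:[28/3,31/3] y:[8,10] z:[10,14] -> hit [10,10] leaf, test {P13@t=10}
          N27 x:[29/3,10] y:[4,8] z:[4,6] -> miss, prune
        N26 x:[32/3,12] y:[-3,3] z:[18,21] -> miss, prune

Visited [0, 2, 16, 8, 12, 19, 17, 4, 9, 5, 11, 22, 20, 23, 1, 27, 26]. Tests: 17 box, 1 leaf. Nearest: P13.

== RESULT ==
17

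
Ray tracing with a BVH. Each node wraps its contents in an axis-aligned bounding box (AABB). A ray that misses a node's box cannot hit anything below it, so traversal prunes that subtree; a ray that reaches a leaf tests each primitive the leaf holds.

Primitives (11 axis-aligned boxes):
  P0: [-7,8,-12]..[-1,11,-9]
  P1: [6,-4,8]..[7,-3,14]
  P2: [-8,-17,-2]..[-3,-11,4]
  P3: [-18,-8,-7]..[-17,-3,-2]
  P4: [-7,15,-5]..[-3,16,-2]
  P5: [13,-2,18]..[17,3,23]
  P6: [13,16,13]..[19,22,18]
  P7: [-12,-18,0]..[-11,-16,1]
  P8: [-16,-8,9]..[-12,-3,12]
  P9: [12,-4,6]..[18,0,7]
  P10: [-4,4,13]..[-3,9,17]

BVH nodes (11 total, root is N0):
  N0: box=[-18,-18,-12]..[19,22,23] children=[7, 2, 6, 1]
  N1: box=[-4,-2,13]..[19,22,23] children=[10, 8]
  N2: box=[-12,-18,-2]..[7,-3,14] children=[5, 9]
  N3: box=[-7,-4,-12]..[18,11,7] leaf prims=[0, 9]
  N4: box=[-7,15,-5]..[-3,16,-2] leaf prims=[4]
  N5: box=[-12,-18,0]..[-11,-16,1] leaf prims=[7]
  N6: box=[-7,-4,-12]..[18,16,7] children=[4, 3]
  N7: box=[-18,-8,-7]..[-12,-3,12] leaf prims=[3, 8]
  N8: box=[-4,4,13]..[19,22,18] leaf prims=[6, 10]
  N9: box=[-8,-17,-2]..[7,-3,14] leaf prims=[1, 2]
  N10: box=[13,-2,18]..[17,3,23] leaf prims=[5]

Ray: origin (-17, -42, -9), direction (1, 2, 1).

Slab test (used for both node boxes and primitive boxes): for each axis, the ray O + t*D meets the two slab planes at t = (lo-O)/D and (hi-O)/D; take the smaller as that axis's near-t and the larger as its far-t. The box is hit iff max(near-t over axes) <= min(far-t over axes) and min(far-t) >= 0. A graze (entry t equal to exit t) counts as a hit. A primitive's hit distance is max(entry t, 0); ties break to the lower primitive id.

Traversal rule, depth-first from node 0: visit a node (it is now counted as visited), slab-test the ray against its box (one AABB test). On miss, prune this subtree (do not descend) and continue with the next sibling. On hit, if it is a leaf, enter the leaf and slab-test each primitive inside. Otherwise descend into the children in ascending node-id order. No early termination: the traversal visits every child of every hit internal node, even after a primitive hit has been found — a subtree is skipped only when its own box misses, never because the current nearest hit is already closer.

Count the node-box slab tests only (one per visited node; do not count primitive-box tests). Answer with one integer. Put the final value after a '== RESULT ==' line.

Trace the traversal:
N0 x:[-1,36] y:[12,32] z:[-3,32] -> hit [12,32], descend [1, 2, 6, 7]
  N1 x:[13,36] y:[20,32] z:[22,32] -> hit [22,32], descend [8, 10]
    N8 x:[13,36] y:[23,32] z:[22,27] -> hit [23,27] leaf, test {P6(miss), P10(miss)}
    N10 x:[30,34] y:[20,45/2] z:[27,32] -> miss, prune
  N2 x:[5,24] y:[12,39/2] z:[7,23] -> hit [12,39/2], descend [5, 9]
    N5 x:[5,6] y:[12,13] z:[9,10] -> miss, prune
    N9 x:[9,24] y:[25/2,39/2] z:[7,23] -> hit [25/2,39/2] leaf, test {P1(miss), P2@t=25/2}
  N6 x:[10,35] y:[19,29] z:[-3,16] -> miss, prune
  N7 x:[-1,5] y:[17,39/2] z:[2,21] -> miss, prune

Summary -> nodes [0, 1, 8, 10, 2, 5, 9, 6, 7]; box-tests=9; leaf-entries=2; first=P2

== RESULT ==
9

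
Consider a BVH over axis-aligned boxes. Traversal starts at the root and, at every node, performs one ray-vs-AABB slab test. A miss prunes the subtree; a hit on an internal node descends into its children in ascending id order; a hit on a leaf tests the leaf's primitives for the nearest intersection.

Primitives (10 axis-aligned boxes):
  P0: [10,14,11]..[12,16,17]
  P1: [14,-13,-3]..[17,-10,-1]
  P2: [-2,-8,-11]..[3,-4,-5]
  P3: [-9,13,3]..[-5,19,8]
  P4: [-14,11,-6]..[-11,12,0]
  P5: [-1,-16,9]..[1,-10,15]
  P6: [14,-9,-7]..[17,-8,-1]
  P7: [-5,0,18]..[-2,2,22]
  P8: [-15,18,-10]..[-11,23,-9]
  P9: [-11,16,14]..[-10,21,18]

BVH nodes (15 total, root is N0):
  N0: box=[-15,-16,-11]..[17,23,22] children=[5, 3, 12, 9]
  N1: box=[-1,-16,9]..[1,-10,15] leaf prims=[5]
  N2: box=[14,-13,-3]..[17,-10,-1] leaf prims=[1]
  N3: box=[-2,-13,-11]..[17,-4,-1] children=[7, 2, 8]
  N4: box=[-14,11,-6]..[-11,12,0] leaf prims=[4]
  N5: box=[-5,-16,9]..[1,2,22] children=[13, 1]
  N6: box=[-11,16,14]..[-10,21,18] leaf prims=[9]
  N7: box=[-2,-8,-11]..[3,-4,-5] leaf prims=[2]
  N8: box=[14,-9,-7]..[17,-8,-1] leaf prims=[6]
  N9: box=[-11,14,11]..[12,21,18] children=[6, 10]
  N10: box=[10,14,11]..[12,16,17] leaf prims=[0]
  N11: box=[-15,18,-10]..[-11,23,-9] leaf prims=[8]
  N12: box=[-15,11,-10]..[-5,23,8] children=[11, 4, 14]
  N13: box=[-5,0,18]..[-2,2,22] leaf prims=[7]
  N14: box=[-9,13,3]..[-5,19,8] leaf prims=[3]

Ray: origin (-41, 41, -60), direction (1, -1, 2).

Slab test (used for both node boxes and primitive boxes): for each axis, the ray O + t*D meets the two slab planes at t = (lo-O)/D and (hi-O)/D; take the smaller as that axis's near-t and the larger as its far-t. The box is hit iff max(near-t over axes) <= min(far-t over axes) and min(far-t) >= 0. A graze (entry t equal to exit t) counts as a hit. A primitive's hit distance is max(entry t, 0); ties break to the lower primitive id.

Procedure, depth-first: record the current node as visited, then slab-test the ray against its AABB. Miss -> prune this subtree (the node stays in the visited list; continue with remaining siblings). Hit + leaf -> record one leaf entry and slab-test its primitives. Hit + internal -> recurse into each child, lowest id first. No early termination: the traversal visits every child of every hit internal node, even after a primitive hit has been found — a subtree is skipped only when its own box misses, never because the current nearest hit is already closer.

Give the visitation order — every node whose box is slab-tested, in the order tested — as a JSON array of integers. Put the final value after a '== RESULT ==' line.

Walk:
N0 x:[26,58] y:[18,57] z:[49/2,41] -> hit [26,41], descend [3, 5, 9, 12]
  N3 x:[39,58] y:[45,54] z:[49/2,59/2] -> miss, prune
  N5 x:[36,42] y:[39,57] z:[69/2,41] -> hit [39,41], descend [1, 13]
    N1 x:[40,42] y:[51,57] z:[69/2,75/2] -> miss, prune
    N13 x:[36,39] y:[39,41] z:[39,41] -> hit [39,39] leaf, test {P7@t=39}
  N9 x:[30,53] y:[20,27] z:[71/2,39] -> miss, prune
  N12 x:[26,36] y:[18,30] z:[25,34] -> hit [26,30], descend [4, 11, 14]
    N4 x:[27,30] y:[29,30] z:[27,30] -> hit [29,30] leaf, test {P4@t=29}
    N11 x:[26,30] y:[18,23] z:[25,51/2] -> miss, prune
    N14 x:[32,36] y:[22,28] z:[63/2,34] -> miss, prune

order=[0, 3, 5, 1, 13, 9, 12, 4, 11, 14]  |boxes|=10  |leaves|=2  hit=P4

== RESULT ==
[0, 3, 5, 1, 13, 9, 12, 4, 11, 14]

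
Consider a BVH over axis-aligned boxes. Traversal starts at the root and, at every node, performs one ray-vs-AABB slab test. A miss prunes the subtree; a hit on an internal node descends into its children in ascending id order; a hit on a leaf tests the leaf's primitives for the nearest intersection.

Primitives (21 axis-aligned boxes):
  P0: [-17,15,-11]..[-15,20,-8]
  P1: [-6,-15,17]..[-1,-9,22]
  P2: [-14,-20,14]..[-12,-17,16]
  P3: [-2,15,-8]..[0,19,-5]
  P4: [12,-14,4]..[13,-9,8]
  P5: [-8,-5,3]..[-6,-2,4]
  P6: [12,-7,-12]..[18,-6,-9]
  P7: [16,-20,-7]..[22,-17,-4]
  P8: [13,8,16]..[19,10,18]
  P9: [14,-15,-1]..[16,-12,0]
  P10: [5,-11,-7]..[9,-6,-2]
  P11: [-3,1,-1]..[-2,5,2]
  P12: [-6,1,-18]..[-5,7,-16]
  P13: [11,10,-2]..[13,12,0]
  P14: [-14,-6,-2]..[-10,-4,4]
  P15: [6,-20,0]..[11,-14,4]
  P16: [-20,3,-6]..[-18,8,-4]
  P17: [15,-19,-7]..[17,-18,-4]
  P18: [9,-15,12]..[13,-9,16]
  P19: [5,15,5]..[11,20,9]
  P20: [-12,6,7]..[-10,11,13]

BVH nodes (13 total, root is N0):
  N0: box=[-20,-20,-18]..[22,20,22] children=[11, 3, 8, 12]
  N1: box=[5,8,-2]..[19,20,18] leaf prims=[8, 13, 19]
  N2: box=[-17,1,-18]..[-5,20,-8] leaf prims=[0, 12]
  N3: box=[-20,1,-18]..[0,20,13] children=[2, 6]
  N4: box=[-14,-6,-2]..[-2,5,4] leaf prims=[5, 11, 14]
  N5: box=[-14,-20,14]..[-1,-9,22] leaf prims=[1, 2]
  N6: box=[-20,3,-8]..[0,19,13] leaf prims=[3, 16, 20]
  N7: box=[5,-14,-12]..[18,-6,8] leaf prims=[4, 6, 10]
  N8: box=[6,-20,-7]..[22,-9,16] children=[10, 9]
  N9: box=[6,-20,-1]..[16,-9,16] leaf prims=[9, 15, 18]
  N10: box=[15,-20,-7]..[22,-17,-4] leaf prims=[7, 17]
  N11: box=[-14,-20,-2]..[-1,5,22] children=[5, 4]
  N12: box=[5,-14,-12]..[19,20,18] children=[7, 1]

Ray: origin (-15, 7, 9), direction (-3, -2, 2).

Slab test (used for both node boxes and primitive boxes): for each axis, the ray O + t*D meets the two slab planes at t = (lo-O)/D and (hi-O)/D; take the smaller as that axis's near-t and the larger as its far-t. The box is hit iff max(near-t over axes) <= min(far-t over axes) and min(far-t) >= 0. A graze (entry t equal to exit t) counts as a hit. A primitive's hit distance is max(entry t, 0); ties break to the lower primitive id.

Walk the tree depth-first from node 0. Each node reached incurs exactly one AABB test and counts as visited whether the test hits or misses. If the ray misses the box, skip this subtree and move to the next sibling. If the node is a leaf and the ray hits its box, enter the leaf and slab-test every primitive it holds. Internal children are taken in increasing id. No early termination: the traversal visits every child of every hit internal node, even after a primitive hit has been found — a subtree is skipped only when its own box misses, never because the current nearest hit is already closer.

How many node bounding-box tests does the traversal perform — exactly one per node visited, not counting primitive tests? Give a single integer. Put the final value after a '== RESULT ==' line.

Walk:
N0 x:[-37/3,5/3] y:[-13/2,27/2] z:[-27/2,13/2] -> hit [-13/2,5/3], descend [3, 8, 11, 12]
  N3 x:[-5,5/3] y:[-13/2,3] z:[-27/2,2] -> hit [-5,5/3], descend [2, 6]
    N2 x:[-10/3,2/3] y:[-13/2,3] z:[-27/2,-17/2] -> miss, prune
    N6 x:[-5,5/3] y:[-6,2] z:[-17/2,2] -> hit [-5,5/3] leaf, test {P3(miss), P16(miss), P20(miss)}
  N8 x:[-37/3,-7] y:[8,27/2] z:[-8,7/2] -> miss, prune
  N11 x:[-14/3,-1/3] y:[1,27/2] z:[-11/2,13/2] -> miss, prune
  N12 x:[-34/3,-20/3] y:[-13/2,21/2] z:[-21/2,9/2] -> miss, prune

Visited [0, 3, 2, 6, 8, 11, 12]. Tests: 7 box, 1 leaf. Nearest: miss.

== RESULT ==
7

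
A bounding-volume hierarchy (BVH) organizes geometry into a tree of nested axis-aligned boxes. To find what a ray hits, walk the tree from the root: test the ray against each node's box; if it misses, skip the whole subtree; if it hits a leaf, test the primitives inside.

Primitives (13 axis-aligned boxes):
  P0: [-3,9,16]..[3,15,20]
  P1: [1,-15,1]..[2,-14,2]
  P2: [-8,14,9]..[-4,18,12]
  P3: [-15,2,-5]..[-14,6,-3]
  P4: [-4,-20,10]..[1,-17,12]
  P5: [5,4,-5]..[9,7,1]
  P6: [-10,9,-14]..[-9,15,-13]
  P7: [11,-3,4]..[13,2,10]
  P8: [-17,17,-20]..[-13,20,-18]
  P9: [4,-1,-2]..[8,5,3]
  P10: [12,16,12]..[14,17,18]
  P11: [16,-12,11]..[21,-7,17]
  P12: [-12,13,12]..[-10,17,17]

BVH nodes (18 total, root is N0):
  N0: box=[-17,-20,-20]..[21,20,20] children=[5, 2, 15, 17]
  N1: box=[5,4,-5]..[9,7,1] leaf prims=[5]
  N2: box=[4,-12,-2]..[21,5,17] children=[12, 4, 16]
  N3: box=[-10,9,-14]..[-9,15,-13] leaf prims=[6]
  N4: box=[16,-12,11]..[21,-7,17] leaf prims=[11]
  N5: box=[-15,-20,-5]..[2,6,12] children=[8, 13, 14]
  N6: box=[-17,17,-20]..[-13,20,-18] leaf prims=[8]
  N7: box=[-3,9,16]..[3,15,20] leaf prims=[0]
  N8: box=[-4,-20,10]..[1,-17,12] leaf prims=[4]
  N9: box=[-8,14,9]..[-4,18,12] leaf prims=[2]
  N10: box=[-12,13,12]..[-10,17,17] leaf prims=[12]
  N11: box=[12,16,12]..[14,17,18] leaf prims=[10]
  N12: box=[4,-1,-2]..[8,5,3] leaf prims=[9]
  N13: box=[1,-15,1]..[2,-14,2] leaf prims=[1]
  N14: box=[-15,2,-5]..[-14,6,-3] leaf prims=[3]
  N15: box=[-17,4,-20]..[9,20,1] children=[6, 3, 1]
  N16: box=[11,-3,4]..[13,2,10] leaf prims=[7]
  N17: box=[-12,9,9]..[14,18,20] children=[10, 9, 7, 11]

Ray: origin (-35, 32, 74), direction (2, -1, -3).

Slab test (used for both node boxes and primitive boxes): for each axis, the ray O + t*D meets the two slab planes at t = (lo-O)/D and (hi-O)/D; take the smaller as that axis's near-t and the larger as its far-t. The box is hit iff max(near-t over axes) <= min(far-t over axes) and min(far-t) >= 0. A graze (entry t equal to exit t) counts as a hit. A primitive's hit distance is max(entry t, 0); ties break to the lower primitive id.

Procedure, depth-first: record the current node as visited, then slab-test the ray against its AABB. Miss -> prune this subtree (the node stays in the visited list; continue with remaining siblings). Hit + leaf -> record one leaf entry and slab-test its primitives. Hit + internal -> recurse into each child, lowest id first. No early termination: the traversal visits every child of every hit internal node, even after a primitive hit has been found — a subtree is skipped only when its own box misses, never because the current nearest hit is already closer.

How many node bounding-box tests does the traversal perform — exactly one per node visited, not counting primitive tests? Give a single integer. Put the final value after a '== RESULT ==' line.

Walk:
N0 x:[9,28] y:[12,52] z:[18,94/3] -> hit [18,28], descend [2, 5, 15, 17]
  N2 x:[39/2,28] y:[27,44] z:[19,76/3] -> miss, prune
  N5 x:[10,37/2] y:[26,52] z:[62/3,79/3] -> miss, prune
  N15 x:[9,22] y:[12,28] z:[73/3,94/3] -> miss, prune
  N17 x:[23/2,49/2] y:[14,23] z:[18,65/3] -> hit [18,65/3], descend [7, 9, 10, 11]
    N7 x:[16,19] y:[17,23] z:[18,58/3] -> hit [18,19] leaf, test {P0@t=18}
    N9 x:[27/2,31/2] y:[14,18] z:[62/3,65/3] -> miss, prune
    N10 x:[23/2,25/2] y:[15,19] z:[19,62/3] -> miss, prune
    N11 x:[47/2,49/2] y:[15,16] z:[56/3,62/3] -> miss, prune

Summary -> nodes [0, 2, 5, 15, 17, 7, 9, 10, 11]; box-tests=9; leaf-entries=1; first=P0

== RESULT ==
9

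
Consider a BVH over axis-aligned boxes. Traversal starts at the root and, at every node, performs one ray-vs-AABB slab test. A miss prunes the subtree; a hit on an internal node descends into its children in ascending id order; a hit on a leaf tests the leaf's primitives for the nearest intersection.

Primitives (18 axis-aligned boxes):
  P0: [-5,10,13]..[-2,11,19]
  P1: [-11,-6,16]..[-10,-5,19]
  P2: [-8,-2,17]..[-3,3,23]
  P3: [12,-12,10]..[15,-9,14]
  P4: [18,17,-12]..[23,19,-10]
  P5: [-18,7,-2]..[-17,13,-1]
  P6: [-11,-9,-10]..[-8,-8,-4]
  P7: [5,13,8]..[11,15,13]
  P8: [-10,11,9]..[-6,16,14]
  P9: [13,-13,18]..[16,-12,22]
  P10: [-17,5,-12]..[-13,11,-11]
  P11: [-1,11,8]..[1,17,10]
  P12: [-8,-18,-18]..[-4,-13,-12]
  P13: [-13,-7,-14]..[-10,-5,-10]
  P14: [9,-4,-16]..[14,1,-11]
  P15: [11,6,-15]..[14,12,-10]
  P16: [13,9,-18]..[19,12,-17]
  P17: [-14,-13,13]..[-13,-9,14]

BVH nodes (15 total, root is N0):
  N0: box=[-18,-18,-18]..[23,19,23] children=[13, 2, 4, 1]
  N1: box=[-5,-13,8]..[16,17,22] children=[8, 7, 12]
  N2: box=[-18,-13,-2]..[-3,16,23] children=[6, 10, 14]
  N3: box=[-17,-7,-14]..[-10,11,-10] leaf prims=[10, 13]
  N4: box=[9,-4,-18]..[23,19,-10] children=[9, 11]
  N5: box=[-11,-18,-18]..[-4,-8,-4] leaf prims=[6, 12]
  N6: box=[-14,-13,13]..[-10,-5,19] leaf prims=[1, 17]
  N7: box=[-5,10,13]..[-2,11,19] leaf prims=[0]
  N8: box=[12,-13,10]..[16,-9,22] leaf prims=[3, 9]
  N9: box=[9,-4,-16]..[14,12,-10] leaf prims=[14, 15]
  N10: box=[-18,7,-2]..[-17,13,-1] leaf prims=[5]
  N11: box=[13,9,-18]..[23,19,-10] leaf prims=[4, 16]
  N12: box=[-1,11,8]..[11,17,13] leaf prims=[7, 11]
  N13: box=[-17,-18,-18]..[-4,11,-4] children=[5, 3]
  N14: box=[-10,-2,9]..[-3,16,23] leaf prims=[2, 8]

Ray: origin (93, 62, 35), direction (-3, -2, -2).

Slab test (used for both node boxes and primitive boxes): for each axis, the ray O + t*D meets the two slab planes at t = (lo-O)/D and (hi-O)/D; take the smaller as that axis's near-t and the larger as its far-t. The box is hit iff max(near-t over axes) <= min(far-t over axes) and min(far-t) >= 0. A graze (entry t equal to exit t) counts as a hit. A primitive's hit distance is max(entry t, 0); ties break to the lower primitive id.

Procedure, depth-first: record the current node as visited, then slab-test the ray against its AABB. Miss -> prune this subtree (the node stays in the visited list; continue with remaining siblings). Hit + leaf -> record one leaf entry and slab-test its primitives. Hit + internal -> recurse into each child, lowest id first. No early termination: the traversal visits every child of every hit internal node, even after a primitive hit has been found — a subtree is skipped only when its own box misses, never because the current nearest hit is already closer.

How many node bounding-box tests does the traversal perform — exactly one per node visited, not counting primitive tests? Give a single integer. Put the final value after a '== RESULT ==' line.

Walk:
N0 x:[70/3,37] y:[43/2,40] z:[6,53/2] -> hit [70/3,53/2], descend [1, 2, 4, 13]
  N1 x:[77/3,98/3] y:[45/2,75/2] z:[13/2,27/2] -> miss, prune
  N2 x:[32,37] y:[23,75/2] z:[6,37/2] -> miss, prune
  N4 x:[70/3,28] y:[43/2,33] z:[45/2,53/2] -> hit [70/3,53/2], descend [9, 11]
    N9 x:[79/3,28] y:[25,33] z:[45/2,51/2] -> miss, prune
    N11 x:[70/3,80/3] y:[43/2,53/2] z:[45/2,53/2] -> hit [70/3,53/2] leaf, test {P4(miss), P16@t=26}
  N13 x:[97/3,110/3] y:[51/2,40] z:[39/2,53/2] -> miss, prune

7 AABB tests over nodes [0, 1, 2, 4, 9, 11, 13]; 1 leaf entered; closest P16.

== RESULT ==
7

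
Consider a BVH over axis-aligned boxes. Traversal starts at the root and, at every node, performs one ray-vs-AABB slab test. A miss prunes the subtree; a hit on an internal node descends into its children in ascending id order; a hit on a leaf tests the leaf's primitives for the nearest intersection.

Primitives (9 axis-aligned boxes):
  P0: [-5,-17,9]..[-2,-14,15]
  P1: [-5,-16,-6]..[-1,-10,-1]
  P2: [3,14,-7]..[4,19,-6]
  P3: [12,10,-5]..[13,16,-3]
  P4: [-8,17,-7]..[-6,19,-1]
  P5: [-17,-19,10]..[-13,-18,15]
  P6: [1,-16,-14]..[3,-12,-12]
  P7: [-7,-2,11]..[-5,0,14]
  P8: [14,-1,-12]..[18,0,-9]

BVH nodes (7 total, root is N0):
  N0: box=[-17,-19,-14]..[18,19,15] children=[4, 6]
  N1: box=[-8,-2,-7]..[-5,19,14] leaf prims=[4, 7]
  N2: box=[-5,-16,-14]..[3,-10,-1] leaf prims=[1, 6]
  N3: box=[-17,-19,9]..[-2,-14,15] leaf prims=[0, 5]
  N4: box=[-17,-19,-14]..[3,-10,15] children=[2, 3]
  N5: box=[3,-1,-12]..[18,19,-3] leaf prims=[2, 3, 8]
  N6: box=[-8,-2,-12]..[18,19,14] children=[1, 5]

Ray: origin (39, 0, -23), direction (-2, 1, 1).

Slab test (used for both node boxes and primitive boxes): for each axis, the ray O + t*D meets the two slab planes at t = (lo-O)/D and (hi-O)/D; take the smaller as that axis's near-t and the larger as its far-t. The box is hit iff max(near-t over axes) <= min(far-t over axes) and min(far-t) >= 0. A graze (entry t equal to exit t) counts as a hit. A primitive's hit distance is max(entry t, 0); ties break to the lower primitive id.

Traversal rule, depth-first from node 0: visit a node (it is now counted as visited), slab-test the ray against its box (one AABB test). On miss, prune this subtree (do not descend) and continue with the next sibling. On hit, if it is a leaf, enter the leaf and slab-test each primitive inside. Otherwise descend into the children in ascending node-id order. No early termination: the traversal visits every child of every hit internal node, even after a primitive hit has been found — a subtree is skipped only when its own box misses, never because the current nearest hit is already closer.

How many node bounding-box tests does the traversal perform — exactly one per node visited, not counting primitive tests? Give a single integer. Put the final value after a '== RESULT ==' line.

Traverse from the root:
N0 x:[21/2,28] y:[-19,19] z:[9,38] -> hit [21/2,19], descend [4, 6]
  N4 x:[18,28] y:[-19,-10] z:[9,38] -> miss, prune
  N6 x:[21/2,47/2] y:[-2,19] z:[11,37] -> hit [11,19], descend [1, 5]
    N1 x:[22,47/2] y:[-2,19] z:[16,37] -> miss, prune
    N5 x:[21/2,18] y:[-1,19] z:[11,20] -> hit [11,18] leaf, test {P2(miss), P3(miss), P8(miss)}

order=[0, 4, 6, 1, 5]  |boxes|=5  |leaves|=1  hit=miss

== RESULT ==
5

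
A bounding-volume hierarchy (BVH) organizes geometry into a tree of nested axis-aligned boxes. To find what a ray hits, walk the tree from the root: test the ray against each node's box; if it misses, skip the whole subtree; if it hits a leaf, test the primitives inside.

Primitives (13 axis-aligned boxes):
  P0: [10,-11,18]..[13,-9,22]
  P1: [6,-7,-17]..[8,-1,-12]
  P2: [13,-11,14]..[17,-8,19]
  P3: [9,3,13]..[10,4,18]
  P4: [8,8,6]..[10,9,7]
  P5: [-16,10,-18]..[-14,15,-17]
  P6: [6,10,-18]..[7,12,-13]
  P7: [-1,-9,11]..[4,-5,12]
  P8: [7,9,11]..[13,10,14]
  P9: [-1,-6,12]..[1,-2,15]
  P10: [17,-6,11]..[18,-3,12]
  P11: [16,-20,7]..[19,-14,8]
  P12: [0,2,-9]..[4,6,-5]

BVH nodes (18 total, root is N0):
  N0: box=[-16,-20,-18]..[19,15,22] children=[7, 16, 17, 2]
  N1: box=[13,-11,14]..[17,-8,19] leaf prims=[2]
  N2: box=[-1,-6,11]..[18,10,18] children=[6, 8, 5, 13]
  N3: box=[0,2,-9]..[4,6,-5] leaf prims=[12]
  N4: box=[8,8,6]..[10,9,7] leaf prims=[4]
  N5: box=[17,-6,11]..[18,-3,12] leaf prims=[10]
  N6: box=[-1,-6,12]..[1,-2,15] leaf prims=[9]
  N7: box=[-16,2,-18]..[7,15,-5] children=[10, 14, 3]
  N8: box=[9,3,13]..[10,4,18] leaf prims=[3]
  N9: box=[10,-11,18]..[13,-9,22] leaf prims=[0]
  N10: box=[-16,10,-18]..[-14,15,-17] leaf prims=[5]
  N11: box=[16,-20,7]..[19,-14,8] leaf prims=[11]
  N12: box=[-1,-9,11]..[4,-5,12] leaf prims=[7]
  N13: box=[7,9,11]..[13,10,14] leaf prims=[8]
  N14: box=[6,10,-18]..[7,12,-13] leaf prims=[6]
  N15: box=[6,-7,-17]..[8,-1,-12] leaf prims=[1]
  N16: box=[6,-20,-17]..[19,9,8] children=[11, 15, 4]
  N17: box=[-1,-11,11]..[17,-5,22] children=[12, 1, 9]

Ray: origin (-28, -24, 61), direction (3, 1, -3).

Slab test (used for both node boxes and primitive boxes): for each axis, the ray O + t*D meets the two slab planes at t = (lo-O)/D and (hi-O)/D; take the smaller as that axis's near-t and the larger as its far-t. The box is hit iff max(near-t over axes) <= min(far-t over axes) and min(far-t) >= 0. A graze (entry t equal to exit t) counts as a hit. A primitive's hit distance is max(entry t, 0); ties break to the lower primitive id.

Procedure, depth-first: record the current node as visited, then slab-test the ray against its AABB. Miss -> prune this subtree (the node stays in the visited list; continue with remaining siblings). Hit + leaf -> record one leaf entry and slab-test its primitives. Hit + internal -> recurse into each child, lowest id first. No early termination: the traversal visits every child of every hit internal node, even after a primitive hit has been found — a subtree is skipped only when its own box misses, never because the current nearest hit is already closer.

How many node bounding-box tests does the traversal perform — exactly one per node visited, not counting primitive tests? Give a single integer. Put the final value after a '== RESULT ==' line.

Traverse from the root:
N0 x:[4,47/3] y:[4,39] z:[13,79/3] -> hit [13,47/3], descend [2, 7, 16, 17]
  N2 x:[9,46/3] y:[18,34] z:[43/3,50/3] -> miss, prune
  N7 x:[4,35/3] y:[26,39] z:[22,79/3] -> miss, prune
  N16 x:[34/3,47/3] y:[4,33] z:[53/3,26] -> miss, prune
  N17 x:[9,15] y:[13,19] z:[13,50/3] -> hit [13,15], descend [1, 9, 12]
    N1 x:[41/3,15] y:[13,16] z:[14,47/3] -> hit [14,15] leaf, test {P2@t=14}
    N9 x:[38/3,41/3] y:[13,15] z:[13,43/3] -> hit [13,41/3] leaf, test {P0@t=13}
    N12 x:[9,32/3] y:[15,19] z:[49/3,50/3] -> miss, prune

8 AABB tests over nodes [0, 2, 7, 16, 17, 1, 9, 12]; 2 leaves entered; closest P0.

== RESULT ==
8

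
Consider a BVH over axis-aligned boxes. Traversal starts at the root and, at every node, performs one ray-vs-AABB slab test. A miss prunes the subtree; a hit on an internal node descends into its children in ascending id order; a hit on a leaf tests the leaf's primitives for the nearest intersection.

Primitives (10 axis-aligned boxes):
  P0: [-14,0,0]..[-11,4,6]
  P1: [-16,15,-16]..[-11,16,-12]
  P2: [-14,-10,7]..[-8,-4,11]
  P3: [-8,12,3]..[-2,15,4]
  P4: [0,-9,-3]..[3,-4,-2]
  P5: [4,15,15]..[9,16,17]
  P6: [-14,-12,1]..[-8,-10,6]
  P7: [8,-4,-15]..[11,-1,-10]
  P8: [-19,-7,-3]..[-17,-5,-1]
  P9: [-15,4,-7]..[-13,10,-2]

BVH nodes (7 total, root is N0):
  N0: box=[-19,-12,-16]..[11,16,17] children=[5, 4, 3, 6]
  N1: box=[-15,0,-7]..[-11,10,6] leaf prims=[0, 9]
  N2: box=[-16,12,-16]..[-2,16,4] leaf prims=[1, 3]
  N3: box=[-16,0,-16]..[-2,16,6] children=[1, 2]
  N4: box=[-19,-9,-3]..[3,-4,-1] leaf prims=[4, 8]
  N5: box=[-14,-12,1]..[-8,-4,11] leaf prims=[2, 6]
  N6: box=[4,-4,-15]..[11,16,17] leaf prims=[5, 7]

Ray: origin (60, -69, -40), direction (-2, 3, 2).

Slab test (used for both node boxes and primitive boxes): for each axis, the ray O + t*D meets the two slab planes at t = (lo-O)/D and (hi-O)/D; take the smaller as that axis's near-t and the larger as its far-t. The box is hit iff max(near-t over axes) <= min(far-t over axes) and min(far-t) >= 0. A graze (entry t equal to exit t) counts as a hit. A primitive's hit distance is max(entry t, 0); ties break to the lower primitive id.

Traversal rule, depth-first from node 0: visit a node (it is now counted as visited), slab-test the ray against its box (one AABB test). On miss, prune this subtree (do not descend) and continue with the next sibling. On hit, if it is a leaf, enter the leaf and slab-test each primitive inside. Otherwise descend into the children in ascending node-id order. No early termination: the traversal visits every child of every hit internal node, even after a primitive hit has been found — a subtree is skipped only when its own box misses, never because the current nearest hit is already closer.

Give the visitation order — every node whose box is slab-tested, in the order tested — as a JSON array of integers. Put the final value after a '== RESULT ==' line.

Traverse from the root:
N0 x:[49/2,79/2] y:[19,85/3] z:[12,57/2] -> hit [49/2,85/3], descend [3, 4, 5, 6]
  N3 x:[31,38] y:[23,85/3] z:[12,23] -> miss, prune
  N4 x:[57/2,79/2] y:[20,65/3] z:[37/2,39/2] -> miss, prune
  N5 x:[34,37] y:[19,65/3] z:[41/2,51/2] -> miss, prune
  N6 x:[49/2,28] y:[65/3,85/3] z:[25/2,57/2] -> hit [49/2,28] leaf, test {P5@t=28, P7(miss)}

5 AABB tests over nodes [0, 3, 4, 5, 6]; 1 leaf entered; closest P5.

== RESULT ==
[0, 3, 4, 5, 6]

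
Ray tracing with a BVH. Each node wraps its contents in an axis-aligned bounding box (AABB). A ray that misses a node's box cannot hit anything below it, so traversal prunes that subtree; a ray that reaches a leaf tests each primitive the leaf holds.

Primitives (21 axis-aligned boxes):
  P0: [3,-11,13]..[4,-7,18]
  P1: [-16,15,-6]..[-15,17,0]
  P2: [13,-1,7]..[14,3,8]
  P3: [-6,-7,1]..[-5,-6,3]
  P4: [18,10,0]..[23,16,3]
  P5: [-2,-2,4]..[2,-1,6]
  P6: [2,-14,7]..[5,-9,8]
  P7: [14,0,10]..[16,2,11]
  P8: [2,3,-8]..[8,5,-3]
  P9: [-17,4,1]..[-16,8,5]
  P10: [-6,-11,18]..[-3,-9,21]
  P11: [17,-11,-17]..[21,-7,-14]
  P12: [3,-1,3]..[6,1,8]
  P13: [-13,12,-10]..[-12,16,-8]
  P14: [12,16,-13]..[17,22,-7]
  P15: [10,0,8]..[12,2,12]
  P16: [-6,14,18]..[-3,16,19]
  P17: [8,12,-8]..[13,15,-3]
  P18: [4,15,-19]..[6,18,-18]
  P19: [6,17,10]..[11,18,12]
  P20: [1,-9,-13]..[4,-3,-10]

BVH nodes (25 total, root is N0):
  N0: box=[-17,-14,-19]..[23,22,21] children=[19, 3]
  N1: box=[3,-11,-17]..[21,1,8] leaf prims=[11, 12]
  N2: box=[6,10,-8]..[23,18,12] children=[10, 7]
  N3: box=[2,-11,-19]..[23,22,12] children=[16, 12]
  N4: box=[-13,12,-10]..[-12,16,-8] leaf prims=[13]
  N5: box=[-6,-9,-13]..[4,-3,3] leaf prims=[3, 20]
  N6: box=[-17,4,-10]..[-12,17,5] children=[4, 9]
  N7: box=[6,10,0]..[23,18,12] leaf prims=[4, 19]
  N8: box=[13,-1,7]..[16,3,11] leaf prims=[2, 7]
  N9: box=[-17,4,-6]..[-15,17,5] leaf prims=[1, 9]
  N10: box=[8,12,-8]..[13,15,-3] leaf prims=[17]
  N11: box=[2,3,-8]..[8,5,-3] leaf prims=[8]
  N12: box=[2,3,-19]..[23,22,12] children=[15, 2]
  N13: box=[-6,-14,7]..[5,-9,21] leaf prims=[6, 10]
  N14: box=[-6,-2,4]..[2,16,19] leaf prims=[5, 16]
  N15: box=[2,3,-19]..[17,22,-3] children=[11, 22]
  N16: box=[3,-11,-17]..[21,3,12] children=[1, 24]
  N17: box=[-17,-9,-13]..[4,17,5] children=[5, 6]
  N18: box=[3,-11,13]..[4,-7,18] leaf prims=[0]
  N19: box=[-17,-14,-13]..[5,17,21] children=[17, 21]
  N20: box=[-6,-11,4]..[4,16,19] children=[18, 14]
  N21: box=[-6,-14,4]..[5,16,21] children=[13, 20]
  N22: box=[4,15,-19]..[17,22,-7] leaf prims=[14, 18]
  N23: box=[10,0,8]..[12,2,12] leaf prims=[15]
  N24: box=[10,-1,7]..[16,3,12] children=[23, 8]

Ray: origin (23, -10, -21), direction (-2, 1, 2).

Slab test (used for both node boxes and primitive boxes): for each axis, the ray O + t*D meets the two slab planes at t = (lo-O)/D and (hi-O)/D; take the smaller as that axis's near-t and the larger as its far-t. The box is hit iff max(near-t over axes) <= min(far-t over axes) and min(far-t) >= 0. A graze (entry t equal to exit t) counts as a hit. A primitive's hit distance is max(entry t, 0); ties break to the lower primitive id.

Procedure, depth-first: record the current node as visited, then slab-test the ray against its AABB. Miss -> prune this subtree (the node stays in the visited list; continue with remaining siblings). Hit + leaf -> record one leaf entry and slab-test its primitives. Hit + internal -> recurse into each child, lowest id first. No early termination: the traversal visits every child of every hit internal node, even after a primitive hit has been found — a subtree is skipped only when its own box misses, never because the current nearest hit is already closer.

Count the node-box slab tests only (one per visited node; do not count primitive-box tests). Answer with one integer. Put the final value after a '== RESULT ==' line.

Walk:
N0 x:[0,20] y:[-4,32] z:[1,21] -> hit [1,20], descend [3, 19]
  N3 x:[0,21/2] y:[-1,32] z:[1,33/2] -> hit [1,21/2], descend [12, 16]
    N12 x:[0,21/2] y:[13,32] z:[1,33/2] -> miss, prune
    N16 x:[1,10] y:[-1,13] z:[2,33/2] -> hit [2,10], descend [1, 24]
      N1 x:[1,10] y:[-1,11] z:[2,29/2] -> hit [2,10] leaf, test {P11@t=2, P12(miss)}
      N24 x:[7/2,13/2] y:[9,13] z:[14,33/2] -> miss, prune
  N19 x:[9,20] y:[-4,27] z:[4,21] -> hit [9,20], descend [17, 21]
    N17 x:[19/2,20] y:[1,27] z:[4,13] -> hit [19/2,13], descend [5, 6]
      N5 x:[19/2,29/2] y:[1,7] z:[4,12] -> miss, prune
      N6 x:[35/2,20] y:[14,27] z:[11/2,13] -> miss, prune
    N21 x:[9,29/2] y:[-4,26] z:[25/2,21] -> hit [25/2,29/2], descend [13, 20]
      N13 x:[9,29/2] y:[-4,1] z:[14,21] -> miss, prune
      N20 x:[19/2,29/2] y:[-1,26] z:[25/2,20] -> hit [25/2,29/2], descend [14, 18]
        N14 x:[21/2,29/2] y:[8,26] z:[25/2,20] -> hit [25/2,29/2] leaf, test {P5(miss), P16(miss)}
        N18 x:[19/2,10] y:[-1,3] z:[17,39/2] -> miss, prune

Summary -> nodes [0, 3, 12, 16, 1, 24, 19, 17, 5, 6, 21, 13, 20, 14, 18]; box-tests=15; leaf-entries=2; first=P11

== RESULT ==
15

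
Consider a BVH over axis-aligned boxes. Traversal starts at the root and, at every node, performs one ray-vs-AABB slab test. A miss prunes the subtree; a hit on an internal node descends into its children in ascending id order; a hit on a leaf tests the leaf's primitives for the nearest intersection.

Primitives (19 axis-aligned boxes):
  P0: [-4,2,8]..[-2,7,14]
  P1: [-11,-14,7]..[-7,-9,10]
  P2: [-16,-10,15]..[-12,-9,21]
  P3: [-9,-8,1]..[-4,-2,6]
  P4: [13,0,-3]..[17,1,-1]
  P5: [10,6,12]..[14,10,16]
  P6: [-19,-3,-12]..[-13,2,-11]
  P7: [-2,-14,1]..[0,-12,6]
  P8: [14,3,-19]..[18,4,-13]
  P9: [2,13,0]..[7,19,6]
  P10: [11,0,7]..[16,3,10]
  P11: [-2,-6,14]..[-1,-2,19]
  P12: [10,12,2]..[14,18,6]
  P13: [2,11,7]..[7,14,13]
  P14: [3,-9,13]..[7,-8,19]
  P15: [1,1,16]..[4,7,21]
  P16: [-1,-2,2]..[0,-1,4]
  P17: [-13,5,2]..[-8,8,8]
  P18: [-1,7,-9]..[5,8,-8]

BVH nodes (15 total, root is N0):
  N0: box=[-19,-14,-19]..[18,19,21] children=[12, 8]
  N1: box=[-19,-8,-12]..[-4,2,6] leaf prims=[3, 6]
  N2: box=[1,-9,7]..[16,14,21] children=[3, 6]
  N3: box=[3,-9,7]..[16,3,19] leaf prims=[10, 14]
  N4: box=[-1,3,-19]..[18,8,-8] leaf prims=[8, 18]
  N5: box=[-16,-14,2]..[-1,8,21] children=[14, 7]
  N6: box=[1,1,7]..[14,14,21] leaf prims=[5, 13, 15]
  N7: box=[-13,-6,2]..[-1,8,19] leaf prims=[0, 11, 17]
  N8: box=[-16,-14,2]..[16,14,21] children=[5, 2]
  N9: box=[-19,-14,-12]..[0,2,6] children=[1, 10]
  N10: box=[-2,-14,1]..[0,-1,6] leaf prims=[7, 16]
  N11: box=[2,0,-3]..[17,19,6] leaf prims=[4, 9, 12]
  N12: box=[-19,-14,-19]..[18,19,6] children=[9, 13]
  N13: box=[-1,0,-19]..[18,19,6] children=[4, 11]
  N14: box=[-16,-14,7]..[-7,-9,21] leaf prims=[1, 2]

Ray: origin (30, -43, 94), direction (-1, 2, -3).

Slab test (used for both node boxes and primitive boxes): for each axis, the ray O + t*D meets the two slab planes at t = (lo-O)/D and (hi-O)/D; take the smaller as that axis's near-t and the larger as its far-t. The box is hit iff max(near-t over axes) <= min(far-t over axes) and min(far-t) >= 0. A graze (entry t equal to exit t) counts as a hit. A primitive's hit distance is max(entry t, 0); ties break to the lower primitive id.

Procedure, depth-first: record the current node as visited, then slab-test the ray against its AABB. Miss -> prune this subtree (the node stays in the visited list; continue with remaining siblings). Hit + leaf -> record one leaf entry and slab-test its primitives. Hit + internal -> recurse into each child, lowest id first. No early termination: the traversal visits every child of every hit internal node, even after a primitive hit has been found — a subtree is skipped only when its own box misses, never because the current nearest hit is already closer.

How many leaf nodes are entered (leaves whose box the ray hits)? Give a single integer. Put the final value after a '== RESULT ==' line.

Walk:
N0 x:[12,49] y:[29/2,31] z:[73/3,113/3] -> hit [73/3,31], descend [8, 12]
  N8 x:[14,46] y:[29/2,57/2] z:[73/3,92/3] -> hit [73/3,57/2], descend [2, 5]
    N2 x:[14,29] y:[17,57/2] z:[73/3,29] -> hit [73/3,57/2], descend [3, 6]
      N3 x:[14,27] y:[17,23] z:[25,29] -> miss, prune
      N6 x:[16,29] y:[22,57/2] z:[73/3,29] -> hit [73/3,57/2] leaf, test {P5(miss), P13@t=27, P15(miss)}
    N5 x:[31,46] y:[29/2,51/2] z:[73/3,92/3] -> miss, prune
  N12 x:[12,49] y:[29/2,31] z:[88/3,113/3] -> hit [88/3,31], descend [9, 13]
    N9 x:[30,49] y:[29/2,45/2] z:[88/3,106/3] -> miss, prune
    N13 x:[12,31] y:[43/2,31] z:[88/3,113/3] -> hit [88/3,31], descend [4, 11]
      N4 x:[12,31] y:[23,51/2] z:[34,113/3] -> miss, prune
      N11 x:[13,28] y:[43/2,31] z:[88/3,97/3] -> miss, prune

order=[0, 8, 2, 3, 6, 5, 12, 9, 13, 4, 11]  |boxes|=11  |leaves|=1  hit=P13

== RESULT ==
1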